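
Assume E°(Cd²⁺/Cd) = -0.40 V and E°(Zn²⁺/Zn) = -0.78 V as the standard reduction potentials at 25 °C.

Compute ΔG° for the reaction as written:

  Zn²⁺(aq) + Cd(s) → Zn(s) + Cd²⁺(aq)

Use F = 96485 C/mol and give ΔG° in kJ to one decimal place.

As written, Zn²⁺/Zn is reduced (cathode) and Cd²⁺/Cd is oxidised (anode), so E°cell = (-0.78) − (-0.40) = -0.38 V.
Balancing electrons gives n = 2.
ΔG° = −nFE° = −(2)(96485)(-0.38) = 73,329 J = +73.3 kJ.

+73.3 kJ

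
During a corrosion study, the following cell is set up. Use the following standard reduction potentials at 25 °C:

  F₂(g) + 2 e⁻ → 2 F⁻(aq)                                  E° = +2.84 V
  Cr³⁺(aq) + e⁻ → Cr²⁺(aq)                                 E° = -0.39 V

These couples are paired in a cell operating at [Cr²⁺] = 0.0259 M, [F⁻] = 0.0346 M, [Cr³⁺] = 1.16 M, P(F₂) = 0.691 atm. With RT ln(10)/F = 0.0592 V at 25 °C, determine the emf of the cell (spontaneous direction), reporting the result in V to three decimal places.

F₂/F⁻ is the cathode (higher E°), Cr³⁺/Cr²⁺ the anode: E°cell = +2.84 − (-0.39) = +3.23 V, n = 2.
Overall: F₂(g) + 2 Cr²⁺(aq) → 2 F⁻(aq) + 2 Cr³⁺(aq)
Q = [F⁻]^2·[Cr³⁺]^2 / (P(F₂)·[Cr²⁺]^2); log Q = 0.541.
E = E° − (0.0592/n) log Q = +3.23 − (0.0592/2)(0.541) = +3.214 V.

+3.214 V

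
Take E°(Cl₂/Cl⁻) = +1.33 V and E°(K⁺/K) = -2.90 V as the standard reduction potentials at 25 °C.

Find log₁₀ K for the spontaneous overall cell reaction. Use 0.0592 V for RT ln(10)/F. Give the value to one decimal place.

142.9

Cathode: Cl₂/Cl⁻; anode: K⁺/K. E°cell = +4.23 V, n = 2.
log K = nE°cell / 0.0592 = (2)(+4.23) / 0.0592 = 142.9.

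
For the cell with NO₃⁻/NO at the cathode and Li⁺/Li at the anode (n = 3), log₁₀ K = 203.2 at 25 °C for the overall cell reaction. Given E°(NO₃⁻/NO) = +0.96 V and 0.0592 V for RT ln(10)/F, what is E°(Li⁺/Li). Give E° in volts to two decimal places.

E°cell = (0.0592/n)·log K = (0.0592/3)(203.2) = +4.010 V.
Since NO₃⁻/NO is the cathode and Li⁺/Li the anode, E°cell = E°(NO₃⁻/NO) − E°(Li⁺/Li).
So E°(Li⁺/Li) = E°(NO₃⁻/NO) − E°cell = (+0.96) − (+4.010) = -3.05 V.

-3.05 V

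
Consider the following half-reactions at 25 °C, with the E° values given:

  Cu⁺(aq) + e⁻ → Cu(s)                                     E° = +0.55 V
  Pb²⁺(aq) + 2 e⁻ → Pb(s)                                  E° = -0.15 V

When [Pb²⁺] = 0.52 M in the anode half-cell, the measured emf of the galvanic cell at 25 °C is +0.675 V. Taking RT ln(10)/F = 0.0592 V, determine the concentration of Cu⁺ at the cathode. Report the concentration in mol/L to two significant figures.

Cu⁺/Cu is the cathode, Pb²⁺/Pb the anode: E°cell = +0.70 V, n = 2.
Overall reaction: 2 Cu⁺(aq) + Pb(s) → 2 Cu(s) + Pb²⁺(aq); Q = [Pb²⁺]^1/[Cu⁺]^2.
From E = E° − (0.0592/n) log Q: log Q = (E° − E)·n/0.0592 = (+0.70 − (+0.675))·2/0.0592 = 0.8446.
So 2·log[Cu⁺] = 1·log(0.52) − log Q = -0.2840 − (0.8446) = -1.1286; log[Cu⁺] = -1.1286 / 2 = -0.5643; [Cu⁺] = 10^(-0.5643) ≈ 0.27 M.

0.27 M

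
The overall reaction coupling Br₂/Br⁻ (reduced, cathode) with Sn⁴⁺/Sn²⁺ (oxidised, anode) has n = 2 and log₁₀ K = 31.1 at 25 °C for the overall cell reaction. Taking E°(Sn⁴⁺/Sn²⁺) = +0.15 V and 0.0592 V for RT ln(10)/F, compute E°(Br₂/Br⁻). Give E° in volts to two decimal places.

+1.07 V

E°cell = (0.0592/n)·log K = (0.0592/2)(31.1) = +0.921 V.
Since Br₂/Br⁻ is the cathode and Sn⁴⁺/Sn²⁺ the anode, E°cell = E°(Br₂/Br⁻) − E°(Sn⁴⁺/Sn²⁺).
So E°(Br₂/Br⁻) = E°cell + E°(Sn⁴⁺/Sn²⁺) = +0.921 + (+0.15) = +1.07 V.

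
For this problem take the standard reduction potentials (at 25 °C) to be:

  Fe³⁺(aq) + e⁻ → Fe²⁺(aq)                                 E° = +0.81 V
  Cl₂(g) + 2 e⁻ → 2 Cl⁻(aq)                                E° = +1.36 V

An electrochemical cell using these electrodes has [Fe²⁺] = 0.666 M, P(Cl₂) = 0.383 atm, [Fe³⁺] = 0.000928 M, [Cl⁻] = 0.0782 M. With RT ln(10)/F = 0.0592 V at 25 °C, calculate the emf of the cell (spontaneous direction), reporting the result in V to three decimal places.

Cl₂/Cl⁻ is the cathode (higher E°), Fe³⁺/Fe²⁺ the anode: E°cell = +1.36 − (+0.81) = +0.55 V, n = 2.
Overall: Cl₂(g) + 2 Fe²⁺(aq) → 2 Cl⁻(aq) + 2 Fe³⁺(aq)
Q = [Cl⁻]^2·[Fe³⁺]^2 / (P(Cl₂)·[Fe²⁺]^2); log Q = -7.509.
E = E° − (0.0592/n) log Q = +0.55 − (0.0592/2)(-7.509) = +0.772 V.

+0.772 V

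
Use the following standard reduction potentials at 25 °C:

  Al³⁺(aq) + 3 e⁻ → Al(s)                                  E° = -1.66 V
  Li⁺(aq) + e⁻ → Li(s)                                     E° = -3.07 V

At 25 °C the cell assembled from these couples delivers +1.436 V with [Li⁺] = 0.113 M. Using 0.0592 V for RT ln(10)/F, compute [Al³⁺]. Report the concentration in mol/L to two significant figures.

0.030 M

Al³⁺/Al is the cathode, Li⁺/Li the anode: E°cell = +1.41 V, n = 3.
Overall reaction: Al³⁺(aq) + 3 Li(s) → Al(s) + 3 Li⁺(aq); Q = [Li⁺]^3/[Al³⁺]^1.
From E = E° − (0.0592/n) log Q: log Q = (E° − E)·n/0.0592 = (+1.41 − (+1.436))·3/0.0592 = -1.3176.
So 1·log[Al³⁺] = 3·log(0.113) − log Q = -2.8408 − (-1.3176) = -1.5232; [Al³⁺] = 10^(-1.5232) ≈ 0.030 M.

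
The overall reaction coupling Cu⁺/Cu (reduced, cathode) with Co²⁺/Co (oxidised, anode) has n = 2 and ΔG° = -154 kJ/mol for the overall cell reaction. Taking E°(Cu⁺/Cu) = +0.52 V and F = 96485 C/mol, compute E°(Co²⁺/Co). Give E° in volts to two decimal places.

-0.28 V

E°cell = −ΔG°/(nF) = −(-154×10³)/((2)(96485)) = +0.798 V.
Since Cu⁺/Cu is the cathode and Co²⁺/Co the anode, E°cell = E°(Cu⁺/Cu) − E°(Co²⁺/Co).
So E°(Co²⁺/Co) = E°(Cu⁺/Cu) − E°cell = (+0.52) − (+0.798) = -0.28 V.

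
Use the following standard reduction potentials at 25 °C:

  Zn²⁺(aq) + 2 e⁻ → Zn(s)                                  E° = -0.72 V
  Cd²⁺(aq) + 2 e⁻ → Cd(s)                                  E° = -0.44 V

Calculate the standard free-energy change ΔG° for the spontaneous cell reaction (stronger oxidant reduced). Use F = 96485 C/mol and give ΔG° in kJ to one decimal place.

Cd²⁺/Cd (E° = -0.44 V) is the cathode; Zn²⁺/Zn (E° = -0.72 V) is the anode, so E°cell = +0.28 V.
Balancing electrons gives n = 2 (lcm of 2 and 2).
ΔG° = −nFE° = −(2)(96485)(+0.28) = -54,032 J = -54.0 kJ.

-54.0 kJ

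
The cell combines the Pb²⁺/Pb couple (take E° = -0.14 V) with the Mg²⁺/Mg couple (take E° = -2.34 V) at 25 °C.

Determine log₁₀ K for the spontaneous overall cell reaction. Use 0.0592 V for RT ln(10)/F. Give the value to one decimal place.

Cathode: Pb²⁺/Pb; anode: Mg²⁺/Mg. E°cell = +2.20 V, n = 2.
log K = nE°cell / 0.0592 = (2)(+2.20) / 0.0592 = 74.3.

74.3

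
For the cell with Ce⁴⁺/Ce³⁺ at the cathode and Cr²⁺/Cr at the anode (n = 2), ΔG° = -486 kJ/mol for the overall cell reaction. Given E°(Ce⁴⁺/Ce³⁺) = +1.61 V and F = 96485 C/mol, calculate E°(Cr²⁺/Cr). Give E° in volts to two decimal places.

-0.91 V

E°cell = −ΔG°/(nF) = −(-486×10³)/((2)(96485)) = +2.519 V.
Since Ce⁴⁺/Ce³⁺ is the cathode and Cr²⁺/Cr the anode, E°cell = E°(Ce⁴⁺/Ce³⁺) − E°(Cr²⁺/Cr).
So E°(Cr²⁺/Cr) = E°(Ce⁴⁺/Ce³⁺) − E°cell = (+1.61) − (+2.519) = -0.91 V.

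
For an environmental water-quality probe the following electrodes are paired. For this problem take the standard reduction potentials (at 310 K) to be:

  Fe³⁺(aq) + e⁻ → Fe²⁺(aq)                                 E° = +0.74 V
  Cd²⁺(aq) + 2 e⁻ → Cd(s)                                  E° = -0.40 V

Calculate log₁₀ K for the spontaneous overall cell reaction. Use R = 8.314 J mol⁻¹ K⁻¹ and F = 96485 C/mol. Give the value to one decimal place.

37.1

Cathode: Fe³⁺/Fe²⁺; anode: Cd²⁺/Cd. E°cell = (+0.74) − (-0.40) = +1.14 V, with n = 2.
ΔG° = −nFE° = −RT ln K, so ln K = nFE°/(RT) = (2)(96485)(+1.14) / ((8.314)(310)) = 85.354.
log₁₀ K = 85.354 / ln 10 = 37.1.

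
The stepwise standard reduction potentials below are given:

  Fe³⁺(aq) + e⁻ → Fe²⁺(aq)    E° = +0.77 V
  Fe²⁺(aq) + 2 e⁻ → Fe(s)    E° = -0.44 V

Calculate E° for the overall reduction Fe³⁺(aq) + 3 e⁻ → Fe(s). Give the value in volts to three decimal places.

Standard free energies of sequential steps add: ΔG°₃ = ΔG°₁ + ΔG°₂, so n₃E°₃ = n₁E°₁ + n₂E°₂.
E°₃ = (1×+0.77 + 2×-0.44) / 3 = (-0.110) / 3 = -0.037 V.

-0.037 V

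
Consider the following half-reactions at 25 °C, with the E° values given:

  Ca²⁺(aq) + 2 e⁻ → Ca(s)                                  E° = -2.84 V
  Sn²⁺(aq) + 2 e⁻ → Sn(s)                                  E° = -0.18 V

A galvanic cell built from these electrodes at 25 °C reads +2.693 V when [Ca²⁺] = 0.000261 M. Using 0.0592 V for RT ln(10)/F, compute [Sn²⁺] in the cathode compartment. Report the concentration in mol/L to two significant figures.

Sn²⁺/Sn is the cathode, Ca²⁺/Ca the anode: E°cell = +2.66 V, n = 2.
Overall reaction: Sn²⁺(aq) + Ca(s) → Sn(s) + Ca²⁺(aq); Q = [Ca²⁺]^1/[Sn²⁺]^1.
From E = E° − (0.0592/n) log Q: log Q = (E° − E)·n/0.0592 = (+2.66 − (+2.693))·2/0.0592 = -1.1149.
So 1·log[Sn²⁺] = 1·log(0.000261) − log Q = -3.5834 − (-1.1149) = -2.4685; [Sn²⁺] = 10^(-2.4685) ≈ 0.0034 M.

0.0034 M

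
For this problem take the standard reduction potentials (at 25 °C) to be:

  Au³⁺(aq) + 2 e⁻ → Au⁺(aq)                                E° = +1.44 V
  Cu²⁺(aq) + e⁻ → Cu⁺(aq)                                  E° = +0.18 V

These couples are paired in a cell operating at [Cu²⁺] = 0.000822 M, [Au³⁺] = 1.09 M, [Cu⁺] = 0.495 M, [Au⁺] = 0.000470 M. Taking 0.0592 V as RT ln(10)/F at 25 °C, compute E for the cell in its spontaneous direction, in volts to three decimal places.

+1.524 V

Au³⁺/Au⁺ is the cathode (higher E°), Cu²⁺/Cu⁺ the anode: E°cell = +1.44 − (+0.18) = +1.26 V, n = 2.
Overall: Au³⁺(aq) + 2 Cu⁺(aq) → Au⁺(aq) + 2 Cu²⁺(aq)
Q = [Au⁺]·[Cu²⁺]^2 / ([Au³⁺]·[Cu⁺]^2); log Q = -8.925.
E = E° − (0.0592/n) log Q = +1.26 − (0.0592/2)(-8.925) = +1.524 V.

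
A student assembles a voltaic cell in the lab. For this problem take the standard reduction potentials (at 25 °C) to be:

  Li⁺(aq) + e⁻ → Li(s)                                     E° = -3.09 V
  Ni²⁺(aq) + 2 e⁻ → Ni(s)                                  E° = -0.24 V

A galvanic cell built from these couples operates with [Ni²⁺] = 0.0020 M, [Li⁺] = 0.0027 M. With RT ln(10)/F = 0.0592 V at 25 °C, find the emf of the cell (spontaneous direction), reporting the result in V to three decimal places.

Ni²⁺/Ni is the cathode (higher E°), Li⁺/Li the anode: E°cell = -0.24 − (-3.09) = +2.85 V, n = 2.
Overall: Ni²⁺(aq) + 2 Li(s) → Ni(s) + 2 Li⁺(aq)
Q = [Li⁺]^2 / ([Ni²⁺]); log Q = -2.438.
E = E° − (0.0592/n) log Q = +2.85 − (0.0592/2)(-2.438) = +2.922 V.

+2.922 V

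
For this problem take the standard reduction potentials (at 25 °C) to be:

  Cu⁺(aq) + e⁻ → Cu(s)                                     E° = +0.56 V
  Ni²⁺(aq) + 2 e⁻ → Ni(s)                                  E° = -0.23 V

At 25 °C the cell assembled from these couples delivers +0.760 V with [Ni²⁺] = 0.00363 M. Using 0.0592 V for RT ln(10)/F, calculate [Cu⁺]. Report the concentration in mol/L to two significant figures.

0.019 M

Cu⁺/Cu is the cathode, Ni²⁺/Ni the anode: E°cell = +0.79 V, n = 2.
Overall reaction: 2 Cu⁺(aq) + Ni(s) → 2 Cu(s) + Ni²⁺(aq); Q = [Ni²⁺]^1/[Cu⁺]^2.
From E = E° − (0.0592/n) log Q: log Q = (E° − E)·n/0.0592 = (+0.79 − (+0.760))·2/0.0592 = 1.0135.
So 2·log[Cu⁺] = 1·log(0.00363) − log Q = -2.4401 − (1.0135) = -3.4536; log[Cu⁺] = -3.4536 / 2 = -1.7268; [Cu⁺] = 10^(-1.7268) ≈ 0.019 M.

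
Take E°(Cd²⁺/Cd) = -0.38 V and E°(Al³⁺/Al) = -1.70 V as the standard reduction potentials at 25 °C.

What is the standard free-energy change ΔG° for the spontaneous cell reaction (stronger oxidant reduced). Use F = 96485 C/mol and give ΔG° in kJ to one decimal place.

-764.2 kJ

Cd²⁺/Cd (E° = -0.38 V) is the cathode; Al³⁺/Al (E° = -1.70 V) is the anode, so E°cell = +1.32 V.
Balancing electrons gives n = 6 (lcm of 2 and 3).
ΔG° = −nFE° = −(6)(96485)(+1.32) = -764,161 J = -764.2 kJ.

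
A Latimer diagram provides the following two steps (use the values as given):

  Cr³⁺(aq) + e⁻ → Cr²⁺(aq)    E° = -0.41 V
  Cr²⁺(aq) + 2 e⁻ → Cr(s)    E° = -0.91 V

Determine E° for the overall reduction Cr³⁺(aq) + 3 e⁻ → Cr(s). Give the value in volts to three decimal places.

-0.743 V

Standard free energies of sequential steps add: ΔG°₃ = ΔG°₁ + ΔG°₂, so n₃E°₃ = n₁E°₁ + n₂E°₂.
E°₃ = (1×-0.41 + 2×-0.91) / 3 = (-2.230) / 3 = -0.743 V.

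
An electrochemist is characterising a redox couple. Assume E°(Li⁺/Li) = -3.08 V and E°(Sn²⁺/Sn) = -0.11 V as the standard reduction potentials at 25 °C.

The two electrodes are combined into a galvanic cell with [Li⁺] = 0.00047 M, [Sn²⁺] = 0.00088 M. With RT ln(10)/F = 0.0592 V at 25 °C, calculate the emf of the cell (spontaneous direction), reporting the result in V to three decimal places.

Sn²⁺/Sn is the cathode (higher E°), Li⁺/Li the anode: E°cell = -0.11 − (-3.08) = +2.97 V, n = 2.
Overall: Sn²⁺(aq) + 2 Li(s) → Sn(s) + 2 Li⁺(aq)
Q = [Li⁺]^2 / ([Sn²⁺]); log Q = -3.600.
E = E° − (0.0592/n) log Q = +2.97 − (0.0592/2)(-3.600) = +3.077 V.

+3.077 V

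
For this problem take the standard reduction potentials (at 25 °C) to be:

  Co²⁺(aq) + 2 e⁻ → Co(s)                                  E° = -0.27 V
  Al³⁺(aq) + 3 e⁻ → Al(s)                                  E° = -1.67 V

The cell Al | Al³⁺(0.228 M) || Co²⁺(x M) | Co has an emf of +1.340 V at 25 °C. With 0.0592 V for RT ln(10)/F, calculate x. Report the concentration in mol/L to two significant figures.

0.0035 M

Co²⁺/Co is the cathode, Al³⁺/Al the anode: E°cell = +1.40 V, n = 6.
Overall reaction: 3 Co²⁺(aq) + 2 Al(s) → 3 Co(s) + 2 Al³⁺(aq); Q = [Al³⁺]^2/[Co²⁺]^3.
From E = E° − (0.0592/n) log Q: log Q = (E° − E)·n/0.0592 = (+1.40 − (+1.340))·6/0.0592 = 6.0811.
So 3·log[Co²⁺] = 2·log(0.228) − log Q = -1.2841 − (6.0811) = -7.3652; log[Co²⁺] = -7.3652 / 3 = -2.4551; [Co²⁺] = 10^(-2.4551) ≈ 0.0035 M.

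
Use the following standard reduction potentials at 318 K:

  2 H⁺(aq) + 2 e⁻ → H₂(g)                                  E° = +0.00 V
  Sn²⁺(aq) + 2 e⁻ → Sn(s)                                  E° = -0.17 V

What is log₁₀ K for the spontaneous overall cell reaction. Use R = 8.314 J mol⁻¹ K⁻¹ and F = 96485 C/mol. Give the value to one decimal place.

5.4

Cathode: H⁺/H₂; anode: Sn²⁺/Sn. E°cell = (+0.00) − (-0.17) = +0.17 V, with n = 2.
ΔG° = −nFE° = −RT ln K, so ln K = nFE°/(RT) = (2)(96485)(+0.17) / ((8.314)(318)) = 12.408.
log₁₀ K = 12.408 / ln 10 = 5.4.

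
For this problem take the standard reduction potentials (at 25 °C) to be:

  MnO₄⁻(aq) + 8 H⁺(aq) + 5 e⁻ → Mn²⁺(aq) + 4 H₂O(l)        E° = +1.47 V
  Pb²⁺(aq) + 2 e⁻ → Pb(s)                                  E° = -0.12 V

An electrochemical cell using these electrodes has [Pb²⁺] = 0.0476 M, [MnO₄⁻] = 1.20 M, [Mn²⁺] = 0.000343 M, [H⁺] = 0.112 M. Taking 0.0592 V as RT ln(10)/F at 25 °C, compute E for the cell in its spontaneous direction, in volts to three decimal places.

MnO₄⁻/Mn²⁺ is the cathode (higher E°), Pb²⁺/Pb the anode: E°cell = +1.47 − (-0.12) = +1.59 V, n = 10.
Overall: 2 MnO₄⁻(aq) + 16 H⁺(aq) + 5 Pb(s) → 2 Mn²⁺(aq) + 8 H₂O(l) + 5 Pb²⁺(aq)
Q = [Mn²⁺]^2·[Pb²⁺]^5 / ([MnO₄⁻]^2·[H⁺]^16); log Q = 1.513.
E = E° − (0.0592/n) log Q = +1.59 − (0.0592/10)(1.513) = +1.581 V.

+1.581 V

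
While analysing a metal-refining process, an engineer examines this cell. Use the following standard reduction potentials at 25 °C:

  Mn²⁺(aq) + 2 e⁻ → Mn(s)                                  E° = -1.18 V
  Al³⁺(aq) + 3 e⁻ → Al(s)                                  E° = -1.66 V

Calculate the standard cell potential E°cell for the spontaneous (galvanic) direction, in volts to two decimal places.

+0.48 V

The Mn²⁺/Mn couple has the higher reduction potential, so it is the cathode; Al³⁺/Al is oxidised at the anode.
E°cell = E°(cathode) − E°(anode) = (-1.18) − (-1.66) = +0.48 V.
Since E°cell > 0, the reaction is spontaneous under standard conditions.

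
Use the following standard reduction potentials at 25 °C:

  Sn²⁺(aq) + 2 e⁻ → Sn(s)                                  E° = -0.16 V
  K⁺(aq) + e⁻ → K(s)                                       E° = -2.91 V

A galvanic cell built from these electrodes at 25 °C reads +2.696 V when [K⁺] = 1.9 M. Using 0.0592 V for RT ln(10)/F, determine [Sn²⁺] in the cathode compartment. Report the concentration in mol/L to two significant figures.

0.054 M

Sn²⁺/Sn is the cathode, K⁺/K the anode: E°cell = +2.75 V, n = 2.
Overall reaction: Sn²⁺(aq) + 2 K(s) → Sn(s) + 2 K⁺(aq); Q = [K⁺]^2/[Sn²⁺]^1.
From E = E° − (0.0592/n) log Q: log Q = (E° − E)·n/0.0592 = (+2.75 − (+2.696))·2/0.0592 = 1.8243.
So 1·log[Sn²⁺] = 2·log(1.9) − log Q = 0.5575 − (1.8243) = -1.2668; [Sn²⁺] = 10^(-1.2668) ≈ 0.054 M.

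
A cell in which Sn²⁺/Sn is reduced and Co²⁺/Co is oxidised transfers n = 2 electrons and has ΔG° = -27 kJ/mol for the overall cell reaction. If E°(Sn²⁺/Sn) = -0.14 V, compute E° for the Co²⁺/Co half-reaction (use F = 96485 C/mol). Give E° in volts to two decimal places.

-0.28 V

E°cell = −ΔG°/(nF) = −(-27×10³)/((2)(96485)) = +0.140 V.
Since Sn²⁺/Sn is the cathode and Co²⁺/Co the anode, E°cell = E°(Sn²⁺/Sn) − E°(Co²⁺/Co).
So E°(Co²⁺/Co) = E°(Sn²⁺/Sn) − E°cell = (-0.14) − (+0.140) = -0.28 V.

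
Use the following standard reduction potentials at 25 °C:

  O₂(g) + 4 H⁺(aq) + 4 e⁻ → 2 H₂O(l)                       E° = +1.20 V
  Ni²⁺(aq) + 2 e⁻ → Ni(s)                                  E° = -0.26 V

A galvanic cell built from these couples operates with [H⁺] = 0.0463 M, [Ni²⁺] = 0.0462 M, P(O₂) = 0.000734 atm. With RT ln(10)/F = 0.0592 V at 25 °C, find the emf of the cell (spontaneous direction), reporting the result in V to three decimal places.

O₂/H₂O is the cathode (higher E°), Ni²⁺/Ni the anode: E°cell = +1.20 − (-0.26) = +1.46 V, n = 4.
Overall: O₂(g) + 4 H⁺(aq) + 2 Ni(s) → 2 H₂O(l) + 2 Ni²⁺(aq)
Q = [Ni²⁺]^2 / (P(O₂)·[H⁺]^4); log Q = 5.801.
E = E° − (0.0592/n) log Q = +1.46 − (0.0592/4)(5.801) = +1.374 V.

+1.374 V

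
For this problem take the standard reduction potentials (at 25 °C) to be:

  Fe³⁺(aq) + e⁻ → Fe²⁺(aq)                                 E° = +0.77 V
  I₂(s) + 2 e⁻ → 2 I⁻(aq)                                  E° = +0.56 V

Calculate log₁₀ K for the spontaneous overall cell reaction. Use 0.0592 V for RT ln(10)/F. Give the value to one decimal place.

7.1

Cathode: Fe³⁺/Fe²⁺; anode: I₂/I⁻. E°cell = +0.21 V, n = 2.
log K = nE°cell / 0.0592 = (2)(+0.21) / 0.0592 = 7.1.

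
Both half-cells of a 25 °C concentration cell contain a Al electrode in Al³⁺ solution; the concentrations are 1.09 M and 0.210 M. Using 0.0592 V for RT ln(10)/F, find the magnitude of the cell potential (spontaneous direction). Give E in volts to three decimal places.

For a concentration cell E°cell = 0. The 1.09 M side is the cathode (reduction is favoured where [Al³⁺] is higher).
With n = 3, E = −(0.0592/3) log([Al³⁺]ₐₙ/[Al³⁺]꜀ₐₜ) = −(0.0592/3) log(0.21/1.09) = −(0.0592/3)(-0.715) = +0.014 V.

+0.014 V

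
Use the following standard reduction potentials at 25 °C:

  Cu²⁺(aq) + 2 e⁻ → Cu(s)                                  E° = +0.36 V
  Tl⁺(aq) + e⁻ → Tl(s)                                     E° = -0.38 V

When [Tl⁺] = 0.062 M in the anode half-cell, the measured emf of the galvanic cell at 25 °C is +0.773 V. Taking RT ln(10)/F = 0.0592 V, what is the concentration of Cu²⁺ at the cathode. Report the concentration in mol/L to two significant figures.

Cu²⁺/Cu is the cathode, Tl⁺/Tl the anode: E°cell = +0.74 V, n = 2.
Overall reaction: Cu²⁺(aq) + 2 Tl(s) → Cu(s) + 2 Tl⁺(aq); Q = [Tl⁺]^2/[Cu²⁺]^1.
From E = E° − (0.0592/n) log Q: log Q = (E° − E)·n/0.0592 = (+0.74 − (+0.773))·2/0.0592 = -1.1149.
So 1·log[Cu²⁺] = 2·log(0.062) − log Q = -2.4152 − (-1.1149) = -1.3003; [Cu²⁺] = 10^(-1.3003) ≈ 0.050 M.

0.050 M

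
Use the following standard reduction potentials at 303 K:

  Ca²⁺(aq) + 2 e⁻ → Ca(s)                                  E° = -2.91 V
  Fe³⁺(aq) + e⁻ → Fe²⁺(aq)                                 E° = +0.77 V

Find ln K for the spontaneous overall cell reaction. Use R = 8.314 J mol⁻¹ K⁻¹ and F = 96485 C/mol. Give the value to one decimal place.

281.9

Cathode: Fe³⁺/Fe²⁺; anode: Ca²⁺/Ca. E°cell = (+0.77) − (-2.91) = +3.68 V, with n = 2.
ΔG° = −nFE° = −RT ln K, so ln K = nFE°/(RT) = (2)(96485)(+3.68) / ((8.314)(303)) = 281.893.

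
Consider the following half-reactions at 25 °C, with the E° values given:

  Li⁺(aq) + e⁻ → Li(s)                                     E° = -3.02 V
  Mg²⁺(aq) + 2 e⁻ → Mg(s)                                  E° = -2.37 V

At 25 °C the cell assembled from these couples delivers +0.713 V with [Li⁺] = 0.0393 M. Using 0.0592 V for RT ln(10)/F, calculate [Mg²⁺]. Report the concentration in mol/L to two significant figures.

0.21 M

Mg²⁺/Mg is the cathode, Li⁺/Li the anode: E°cell = +0.65 V, n = 2.
Overall reaction: Mg²⁺(aq) + 2 Li(s) → Mg(s) + 2 Li⁺(aq); Q = [Li⁺]^2/[Mg²⁺]^1.
From E = E° − (0.0592/n) log Q: log Q = (E° − E)·n/0.0592 = (+0.65 − (+0.713))·2/0.0592 = -2.1284.
So 1·log[Mg²⁺] = 2·log(0.0393) − log Q = -2.8112 − (-2.1284) = -0.6828; [Mg²⁺] = 10^(-0.6828) ≈ 0.21 M.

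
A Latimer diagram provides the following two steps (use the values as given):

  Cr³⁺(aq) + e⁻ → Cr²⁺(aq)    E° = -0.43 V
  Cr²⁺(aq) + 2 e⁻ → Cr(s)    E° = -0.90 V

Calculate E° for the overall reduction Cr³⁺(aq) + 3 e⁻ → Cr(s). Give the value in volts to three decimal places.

-0.743 V

Adding the free-energy changes (−nFE°) of the two steps gives −n₃FE°₃ = −n₁FE°₁ − n₂FE°₂.
E°₃ = (1×-0.43 + 2×-0.90) / 3 = (-2.230) / 3 = -0.743 V.
Simply averaging or adding the two E° values would be wrong; the electron-weighted sum is required.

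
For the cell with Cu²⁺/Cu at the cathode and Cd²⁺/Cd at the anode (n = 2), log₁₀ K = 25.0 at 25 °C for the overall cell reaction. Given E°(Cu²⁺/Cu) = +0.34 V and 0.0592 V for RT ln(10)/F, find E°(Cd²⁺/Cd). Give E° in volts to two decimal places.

E°cell = (0.0592/n)·log K = (0.0592/2)(25.0) = +0.740 V.
Since Cu²⁺/Cu is the cathode and Cd²⁺/Cd the anode, E°cell = E°(Cu²⁺/Cu) − E°(Cd²⁺/Cd).
So E°(Cd²⁺/Cd) = E°(Cu²⁺/Cu) − E°cell = (+0.34) − (+0.740) = -0.40 V.

-0.40 V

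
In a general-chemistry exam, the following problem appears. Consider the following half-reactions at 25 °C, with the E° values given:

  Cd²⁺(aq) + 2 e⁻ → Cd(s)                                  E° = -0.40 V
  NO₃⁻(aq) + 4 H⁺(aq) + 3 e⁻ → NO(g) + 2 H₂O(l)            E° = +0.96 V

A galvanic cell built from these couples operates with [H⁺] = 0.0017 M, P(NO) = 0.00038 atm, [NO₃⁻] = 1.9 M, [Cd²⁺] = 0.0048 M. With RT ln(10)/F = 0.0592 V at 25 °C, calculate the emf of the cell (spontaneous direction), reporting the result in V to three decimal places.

+1.283 V

NO₃⁻/NO is the cathode (higher E°), Cd²⁺/Cd the anode: E°cell = +0.96 − (-0.40) = +1.36 V, n = 6.
Overall: 2 NO₃⁻(aq) + 8 H⁺(aq) + 3 Cd(s) → 2 NO(g) + 4 H₂O(l) + 3 Cd²⁺(aq)
Q = P(NO)^2·[Cd²⁺]^3 / ([NO₃⁻]^2·[H⁺]^8); log Q = 7.802.
E = E° − (0.0592/n) log Q = +1.36 − (0.0592/6)(7.802) = +1.283 V.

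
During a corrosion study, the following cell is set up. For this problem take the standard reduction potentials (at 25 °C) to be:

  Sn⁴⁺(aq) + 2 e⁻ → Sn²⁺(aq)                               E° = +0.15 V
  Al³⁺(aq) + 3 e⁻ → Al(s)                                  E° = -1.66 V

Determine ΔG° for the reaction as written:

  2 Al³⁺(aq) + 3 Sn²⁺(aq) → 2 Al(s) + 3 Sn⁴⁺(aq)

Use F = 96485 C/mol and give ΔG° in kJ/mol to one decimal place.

+1047.8 kJ/mol

As written, Al³⁺/Al is reduced (cathode) and Sn⁴⁺/Sn²⁺ is oxidised (anode), so E°cell = (-1.66) − (+0.15) = -1.81 V.
Balancing electrons gives n = 6.
ΔG° = −nFE° = −(6)(96485)(-1.81) = 1,047,827 J = +1047.8 kJ/mol.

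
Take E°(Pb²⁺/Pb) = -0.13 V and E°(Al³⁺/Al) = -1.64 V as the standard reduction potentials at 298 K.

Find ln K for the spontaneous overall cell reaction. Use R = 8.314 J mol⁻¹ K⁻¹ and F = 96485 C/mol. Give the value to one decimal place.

Cathode: Pb²⁺/Pb; anode: Al³⁺/Al. E°cell = (-0.13) − (-1.64) = +1.51 V, with n = 6.
ΔG° = −nFE° = −RT ln K, so ln K = nFE°/(RT) = (6)(96485)(+1.51) / ((8.314)(298)) = 352.827.

352.8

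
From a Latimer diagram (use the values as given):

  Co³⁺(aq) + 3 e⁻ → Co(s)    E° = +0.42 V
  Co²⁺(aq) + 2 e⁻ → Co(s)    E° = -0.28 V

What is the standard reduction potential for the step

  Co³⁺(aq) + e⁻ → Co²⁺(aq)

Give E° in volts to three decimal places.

Sequential free energies add, so n₃E°₃ = n₁E°₁ + n₂E°₂.
With n₃ = 3, and the known step contributing 2×(-0.28) V, the unknown satisfies 1·E° = 3×(+0.42) − 2×(-0.28) = +1.820.
E° = +1.820 / 1 = +1.820 V.

+1.820 V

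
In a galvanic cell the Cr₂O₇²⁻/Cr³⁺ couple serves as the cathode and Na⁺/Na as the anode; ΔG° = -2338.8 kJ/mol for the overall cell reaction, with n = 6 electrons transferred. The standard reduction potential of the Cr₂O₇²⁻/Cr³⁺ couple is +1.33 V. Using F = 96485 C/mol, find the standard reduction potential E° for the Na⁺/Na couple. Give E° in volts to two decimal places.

-2.71 V

E°cell = −ΔG°/(nF) = −(-2338.8×10³)/((6)(96485)) = +4.040 V.
Since Cr₂O₇²⁻/Cr³⁺ is the cathode and Na⁺/Na the anode, E°cell = E°(Cr₂O₇²⁻/Cr³⁺) − E°(Na⁺/Na).
So E°(Na⁺/Na) = E°(Cr₂O₇²⁻/Cr³⁺) − E°cell = (+1.33) − (+4.040) = -2.71 V.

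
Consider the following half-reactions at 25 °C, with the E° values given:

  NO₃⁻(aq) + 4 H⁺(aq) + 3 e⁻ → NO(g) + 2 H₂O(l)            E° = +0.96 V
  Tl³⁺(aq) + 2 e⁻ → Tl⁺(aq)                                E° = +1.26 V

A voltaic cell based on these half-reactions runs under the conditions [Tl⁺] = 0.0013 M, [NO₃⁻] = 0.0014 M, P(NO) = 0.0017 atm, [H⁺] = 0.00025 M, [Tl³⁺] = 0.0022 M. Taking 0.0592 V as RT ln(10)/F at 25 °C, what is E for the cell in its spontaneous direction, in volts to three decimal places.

+0.593 V

Tl³⁺/Tl⁺ is the cathode (higher E°), NO₃⁻/NO the anode: E°cell = +1.26 − (+0.96) = +0.30 V, n = 6.
Overall: 3 Tl³⁺(aq) + 2 NO(g) + 4 H₂O(l) → 3 Tl⁺(aq) + 2 NO₃⁻(aq) + 8 H⁺(aq)
Q = [Tl⁺]^3·[NO₃⁻]^2·[H⁺]^8 / ([Tl³⁺]^3·P(NO)^2); log Q = -29.671.
E = E° − (0.0592/n) log Q = +0.30 − (0.0592/6)(-29.671) = +0.593 V.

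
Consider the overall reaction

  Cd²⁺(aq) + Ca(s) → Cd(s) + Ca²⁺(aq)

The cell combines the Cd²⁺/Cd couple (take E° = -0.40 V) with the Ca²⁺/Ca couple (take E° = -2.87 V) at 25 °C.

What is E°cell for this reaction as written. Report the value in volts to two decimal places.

The Cd²⁺/Cd couple has the higher reduction potential, so it is the cathode; Ca²⁺/Ca is oxidised at the anode.
E°cell = E°(cathode) − E°(anode) = (-0.40) − (-2.87) = +2.47 V.

+2.47 V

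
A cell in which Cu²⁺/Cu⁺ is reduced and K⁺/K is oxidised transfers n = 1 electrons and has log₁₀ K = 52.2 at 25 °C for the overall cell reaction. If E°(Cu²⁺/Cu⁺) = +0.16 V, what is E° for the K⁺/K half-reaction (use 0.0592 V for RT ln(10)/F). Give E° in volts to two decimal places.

-2.93 V

E°cell = (0.0592/n)·log K = (0.0592/1)(52.2) = +3.090 V.
Since Cu²⁺/Cu⁺ is the cathode and K⁺/K the anode, E°cell = E°(Cu²⁺/Cu⁺) − E°(K⁺/K).
So E°(K⁺/K) = E°(Cu²⁺/Cu⁺) − E°cell = (+0.16) − (+3.090) = -2.93 V.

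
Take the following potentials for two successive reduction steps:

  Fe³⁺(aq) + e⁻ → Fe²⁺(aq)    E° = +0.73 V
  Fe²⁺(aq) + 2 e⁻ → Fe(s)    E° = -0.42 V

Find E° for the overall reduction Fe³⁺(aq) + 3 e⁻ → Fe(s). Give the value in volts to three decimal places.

-0.037 V

Adding the free-energy changes (−nFE°) of the two steps gives −n₃FE°₃ = −n₁FE°₁ − n₂FE°₂.
E°₃ = (1×+0.73 + 2×-0.42) / 3 = (-0.110) / 3 = -0.037 V.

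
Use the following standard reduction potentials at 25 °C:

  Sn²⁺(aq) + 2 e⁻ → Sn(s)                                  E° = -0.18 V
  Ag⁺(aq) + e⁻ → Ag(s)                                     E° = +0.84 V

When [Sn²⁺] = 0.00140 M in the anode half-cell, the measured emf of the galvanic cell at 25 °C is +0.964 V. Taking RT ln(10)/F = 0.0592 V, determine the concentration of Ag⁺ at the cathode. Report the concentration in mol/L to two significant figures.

0.0042 M

Ag⁺/Ag is the cathode, Sn²⁺/Sn the anode: E°cell = +1.02 V, n = 2.
Overall reaction: 2 Ag⁺(aq) + Sn(s) → 2 Ag(s) + Sn²⁺(aq); Q = [Sn²⁺]^1/[Ag⁺]^2.
From E = E° − (0.0592/n) log Q: log Q = (E° − E)·n/0.0592 = (+1.02 − (+0.964))·2/0.0592 = 1.8919.
So 2·log[Ag⁺] = 1·log(0.0014) − log Q = -2.8539 − (1.8919) = -4.7458; log[Ag⁺] = -4.7458 / 2 = -2.3729; [Ag⁺] = 10^(-2.3729) ≈ 0.0042 M.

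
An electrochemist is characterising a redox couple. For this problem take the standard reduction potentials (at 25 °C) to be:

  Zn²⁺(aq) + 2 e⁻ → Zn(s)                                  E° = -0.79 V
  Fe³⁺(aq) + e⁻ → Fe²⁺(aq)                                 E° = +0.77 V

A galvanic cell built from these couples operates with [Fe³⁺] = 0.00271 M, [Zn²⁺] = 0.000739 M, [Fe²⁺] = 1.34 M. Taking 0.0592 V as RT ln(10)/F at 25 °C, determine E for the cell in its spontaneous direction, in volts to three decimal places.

Fe³⁺/Fe²⁺ is the cathode (higher E°), Zn²⁺/Zn the anode: E°cell = +0.77 − (-0.79) = +1.56 V, n = 2.
Overall: 2 Fe³⁺(aq) + Zn(s) → 2 Fe²⁺(aq) + Zn²⁺(aq)
Q = [Fe²⁺]^2·[Zn²⁺] / ([Fe³⁺]^2); log Q = 2.257.
E = E° − (0.0592/n) log Q = +1.56 − (0.0592/2)(2.257) = +1.493 V.

+1.493 V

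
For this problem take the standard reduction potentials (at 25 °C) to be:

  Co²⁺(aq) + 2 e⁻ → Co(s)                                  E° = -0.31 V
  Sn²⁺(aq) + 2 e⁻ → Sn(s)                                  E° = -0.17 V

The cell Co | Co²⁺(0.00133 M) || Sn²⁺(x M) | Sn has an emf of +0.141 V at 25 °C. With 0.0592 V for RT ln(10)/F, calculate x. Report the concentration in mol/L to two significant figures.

0.0014 M

Sn²⁺/Sn is the cathode, Co²⁺/Co the anode: E°cell = +0.14 V, n = 2.
Overall reaction: Sn²⁺(aq) + Co(s) → Sn(s) + Co²⁺(aq); Q = [Co²⁺]^1/[Sn²⁺]^1.
From E = E° − (0.0592/n) log Q: log Q = (E° − E)·n/0.0592 = (+0.14 − (+0.141))·2/0.0592 = -0.0338.
So 1·log[Sn²⁺] = 1·log(0.00133) − log Q = -2.8761 − (-0.0338) = -2.8423; [Sn²⁺] = 10^(-2.8423) ≈ 0.0014 M.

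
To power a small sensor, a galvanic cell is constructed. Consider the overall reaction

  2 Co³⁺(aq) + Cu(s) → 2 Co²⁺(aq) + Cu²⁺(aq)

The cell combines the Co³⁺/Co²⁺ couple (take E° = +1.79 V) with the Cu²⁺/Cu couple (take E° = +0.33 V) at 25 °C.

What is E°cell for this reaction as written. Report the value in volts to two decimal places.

+1.46 V

The Co³⁺/Co²⁺ couple has the higher reduction potential, so it is the cathode; Cu²⁺/Cu is oxidised at the anode.
E°cell = E°(cathode) − E°(anode) = (+1.79) − (+0.33) = +1.46 V.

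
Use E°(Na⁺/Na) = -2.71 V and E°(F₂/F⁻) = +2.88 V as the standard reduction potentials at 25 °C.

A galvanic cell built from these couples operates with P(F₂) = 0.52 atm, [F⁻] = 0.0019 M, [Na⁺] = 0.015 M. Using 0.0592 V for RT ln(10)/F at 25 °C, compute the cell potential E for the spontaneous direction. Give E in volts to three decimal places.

F₂/F⁻ is the cathode (higher E°), Na⁺/Na the anode: E°cell = +2.88 − (-2.71) = +5.59 V, n = 2.
Overall: F₂(g) + 2 Na(s) → 2 F⁻(aq) + 2 Na⁺(aq)
Q = [F⁻]^2·[Na⁺]^2 / (P(F₂)); log Q = -8.806.
E = E° − (0.0592/n) log Q = +5.59 − (0.0592/2)(-8.806) = +5.851 V.

+5.851 V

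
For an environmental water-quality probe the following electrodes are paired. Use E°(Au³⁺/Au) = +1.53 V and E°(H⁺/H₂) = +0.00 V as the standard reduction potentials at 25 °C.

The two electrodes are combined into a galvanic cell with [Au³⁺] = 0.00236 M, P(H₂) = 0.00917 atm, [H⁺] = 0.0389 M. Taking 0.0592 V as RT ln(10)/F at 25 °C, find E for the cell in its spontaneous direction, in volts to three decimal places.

Au³⁺/Au is the cathode (higher E°), H⁺/H₂ the anode: E°cell = +1.53 − (+0.00) = +1.53 V, n = 6.
Overall: 2 Au³⁺(aq) + 3 H₂(g) → 2 Au(s) + 6 H⁺(aq)
Q = [H⁺]^6 / ([Au³⁺]^2·P(H₂)^3); log Q = 2.907.
E = E° − (0.0592/n) log Q = +1.53 − (0.0592/6)(2.907) = +1.501 V.

+1.501 V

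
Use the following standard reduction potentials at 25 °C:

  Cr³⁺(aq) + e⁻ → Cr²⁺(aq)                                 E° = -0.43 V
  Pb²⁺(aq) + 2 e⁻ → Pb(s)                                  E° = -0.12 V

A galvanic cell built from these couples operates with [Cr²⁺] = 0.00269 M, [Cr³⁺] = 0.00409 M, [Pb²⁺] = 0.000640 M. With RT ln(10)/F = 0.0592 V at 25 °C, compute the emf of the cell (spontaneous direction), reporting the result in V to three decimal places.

+0.205 V

Pb²⁺/Pb is the cathode (higher E°), Cr³⁺/Cr²⁺ the anode: E°cell = -0.12 − (-0.43) = +0.31 V, n = 2.
Overall: Pb²⁺(aq) + 2 Cr²⁺(aq) → Pb(s) + 2 Cr³⁺(aq)
Q = [Cr³⁺]^2 / ([Pb²⁺]·[Cr²⁺]^2); log Q = 3.558.
E = E° − (0.0592/n) log Q = +0.31 − (0.0592/2)(3.558) = +0.205 V.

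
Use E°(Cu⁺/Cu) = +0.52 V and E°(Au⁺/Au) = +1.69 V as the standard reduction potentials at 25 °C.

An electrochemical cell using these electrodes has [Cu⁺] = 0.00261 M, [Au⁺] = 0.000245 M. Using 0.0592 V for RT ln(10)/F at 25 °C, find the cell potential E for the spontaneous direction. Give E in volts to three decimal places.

Au⁺/Au is the cathode (higher E°), Cu⁺/Cu the anode: E°cell = +1.69 − (+0.52) = +1.17 V, n = 1.
Overall: Au⁺(aq) + Cu(s) → Au(s) + Cu⁺(aq)
Q = [Cu⁺] / ([Au⁺]); log Q = 1.027.
E = E° − (0.0592/n) log Q = +1.17 − (0.0592/1)(1.027) = +1.109 V.

+1.109 V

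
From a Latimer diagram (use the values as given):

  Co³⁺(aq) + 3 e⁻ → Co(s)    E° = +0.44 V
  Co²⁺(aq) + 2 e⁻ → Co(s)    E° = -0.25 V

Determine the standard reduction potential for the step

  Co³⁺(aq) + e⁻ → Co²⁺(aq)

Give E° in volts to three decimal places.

Sequential free energies add, so n₃E°₃ = n₁E°₁ + n₂E°₂.
With n₃ = 3, and the known step contributing 2×(-0.25) V, the unknown satisfies 1·E° = 3×(+0.44) − 2×(-0.25) = +1.820.
E° = +1.820 / 1 = +1.820 V.

+1.820 V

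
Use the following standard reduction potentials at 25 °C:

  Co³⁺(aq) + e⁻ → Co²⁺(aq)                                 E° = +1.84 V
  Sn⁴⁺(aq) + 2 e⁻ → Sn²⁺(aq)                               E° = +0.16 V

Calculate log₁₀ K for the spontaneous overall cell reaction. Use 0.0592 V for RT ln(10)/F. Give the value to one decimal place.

56.8

Cathode: Co³⁺/Co²⁺; anode: Sn⁴⁺/Sn²⁺. E°cell = +1.68 V, n = 2.
log K = nE°cell / 0.0592 = (2)(+1.68) / 0.0592 = 56.8.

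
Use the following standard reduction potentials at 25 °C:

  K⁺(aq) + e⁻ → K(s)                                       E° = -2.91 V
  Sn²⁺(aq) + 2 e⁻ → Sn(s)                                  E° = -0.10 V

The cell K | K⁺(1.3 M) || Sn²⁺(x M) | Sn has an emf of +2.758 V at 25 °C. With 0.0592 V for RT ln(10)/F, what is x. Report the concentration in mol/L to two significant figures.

0.030 M

Sn²⁺/Sn is the cathode, K⁺/K the anode: E°cell = +2.81 V, n = 2.
Overall reaction: Sn²⁺(aq) + 2 K(s) → Sn(s) + 2 K⁺(aq); Q = [K⁺]^2/[Sn²⁺]^1.
From E = E° − (0.0592/n) log Q: log Q = (E° − E)·n/0.0592 = (+2.81 − (+2.758))·2/0.0592 = 1.7568.
So 1·log[Sn²⁺] = 2·log(1.3) − log Q = 0.2279 − (1.7568) = -1.5289; [Sn²⁺] = 10^(-1.5289) ≈ 0.030 M.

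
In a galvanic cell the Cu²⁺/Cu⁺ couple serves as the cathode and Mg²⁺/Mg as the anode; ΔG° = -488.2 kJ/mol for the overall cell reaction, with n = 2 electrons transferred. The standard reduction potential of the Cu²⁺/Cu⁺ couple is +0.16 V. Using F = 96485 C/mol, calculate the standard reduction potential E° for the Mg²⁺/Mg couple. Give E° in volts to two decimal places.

-2.37 V

E°cell = −ΔG°/(nF) = −(-488.2×10³)/((2)(96485)) = +2.530 V.
Since Cu²⁺/Cu⁺ is the cathode and Mg²⁺/Mg the anode, E°cell = E°(Cu²⁺/Cu⁺) − E°(Mg²⁺/Mg).
So E°(Mg²⁺/Mg) = E°(Cu²⁺/Cu⁺) − E°cell = (+0.16) − (+2.530) = -2.37 V.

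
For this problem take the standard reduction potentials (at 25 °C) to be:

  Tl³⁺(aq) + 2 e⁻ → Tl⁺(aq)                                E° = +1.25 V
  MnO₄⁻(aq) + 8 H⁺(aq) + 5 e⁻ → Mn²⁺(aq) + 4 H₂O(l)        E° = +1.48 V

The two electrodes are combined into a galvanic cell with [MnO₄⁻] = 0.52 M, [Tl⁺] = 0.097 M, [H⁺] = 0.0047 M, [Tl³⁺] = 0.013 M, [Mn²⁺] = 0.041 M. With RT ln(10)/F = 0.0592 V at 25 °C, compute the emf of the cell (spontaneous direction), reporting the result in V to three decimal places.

+0.048 V

MnO₄⁻/Mn²⁺ is the cathode (higher E°), Tl³⁺/Tl⁺ the anode: E°cell = +1.48 − (+1.25) = +0.23 V, n = 10.
Overall: 2 MnO₄⁻(aq) + 16 H⁺(aq) + 5 Tl⁺(aq) → 2 Mn²⁺(aq) + 8 H₂O(l) + 5 Tl³⁺(aq)
Q = [Mn²⁺]^2·[Tl³⁺]^5 / ([MnO₄⁻]^2·[H⁺]^16·[Tl⁺]^5); log Q = 30.676.
E = E° − (0.0592/n) log Q = +0.23 − (0.0592/10)(30.676) = +0.048 V.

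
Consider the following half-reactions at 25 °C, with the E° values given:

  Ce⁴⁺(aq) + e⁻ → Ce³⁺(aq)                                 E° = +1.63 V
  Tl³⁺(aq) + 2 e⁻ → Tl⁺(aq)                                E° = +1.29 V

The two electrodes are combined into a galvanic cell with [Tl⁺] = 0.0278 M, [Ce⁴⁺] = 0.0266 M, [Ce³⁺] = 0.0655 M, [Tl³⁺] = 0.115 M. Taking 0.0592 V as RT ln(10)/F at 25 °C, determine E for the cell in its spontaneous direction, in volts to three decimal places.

+0.299 V

Ce⁴⁺/Ce³⁺ is the cathode (higher E°), Tl³⁺/Tl⁺ the anode: E°cell = +1.63 − (+1.29) = +0.34 V, n = 2.
Overall: 2 Ce⁴⁺(aq) + Tl⁺(aq) → 2 Ce³⁺(aq) + Tl³⁺(aq)
Q = [Ce³⁺]^2·[Tl³⁺] / ([Ce⁴⁺]^2·[Tl⁺]); log Q = 1.399.
E = E° − (0.0592/n) log Q = +0.34 − (0.0592/2)(1.399) = +0.299 V.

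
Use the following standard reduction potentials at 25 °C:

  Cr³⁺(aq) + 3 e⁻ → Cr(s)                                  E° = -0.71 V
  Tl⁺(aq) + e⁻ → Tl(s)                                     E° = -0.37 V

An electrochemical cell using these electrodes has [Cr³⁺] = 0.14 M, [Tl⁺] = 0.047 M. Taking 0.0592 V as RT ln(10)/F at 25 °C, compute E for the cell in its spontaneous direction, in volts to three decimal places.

+0.278 V

Tl⁺/Tl is the cathode (higher E°), Cr³⁺/Cr the anode: E°cell = -0.37 − (-0.71) = +0.34 V, n = 3.
Overall: 3 Tl⁺(aq) + Cr(s) → 3 Tl(s) + Cr³⁺(aq)
Q = [Cr³⁺] / ([Tl⁺]^3); log Q = 3.130.
E = E° − (0.0592/n) log Q = +0.34 − (0.0592/3)(3.130) = +0.278 V.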